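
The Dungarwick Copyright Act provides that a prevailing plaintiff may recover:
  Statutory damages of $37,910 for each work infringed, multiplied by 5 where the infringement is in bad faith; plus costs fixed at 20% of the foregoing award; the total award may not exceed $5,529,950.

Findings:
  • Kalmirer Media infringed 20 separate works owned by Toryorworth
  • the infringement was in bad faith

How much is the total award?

Statutory damages: 20 × $37,910 = $758,200
Multiplied by 5: 5 × $758,200 = $3,791,000
Costs: 20% of $3,791,000 = $758,200
Award plus costs: $3,791,000 + $758,200 = $4,549,200
Cap at $5,529,950: $4,549,200 is within the cap, no reduction.

$4,549,200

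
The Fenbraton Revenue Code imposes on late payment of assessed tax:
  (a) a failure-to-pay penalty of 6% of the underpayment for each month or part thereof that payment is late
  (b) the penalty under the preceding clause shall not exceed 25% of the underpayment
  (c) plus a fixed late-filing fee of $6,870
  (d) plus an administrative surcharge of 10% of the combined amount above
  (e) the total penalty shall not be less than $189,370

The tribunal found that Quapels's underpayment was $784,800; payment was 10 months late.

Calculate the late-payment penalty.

Accrued rate: 6% × 10 = 60%, capped at 25% → 25%
Failure-to-pay penalty: 25% of $784,800 = $196,200
Penalty before surcharge: $196,200 + $6,870 = $203,070
Administrative surcharge: 10% of $203,070 = $20,307
Total penalty: $203,070 + $20,307 = $223,377
Minimum $189,370: $223,377 meets the minimum, no increase.

Penalty: $223,377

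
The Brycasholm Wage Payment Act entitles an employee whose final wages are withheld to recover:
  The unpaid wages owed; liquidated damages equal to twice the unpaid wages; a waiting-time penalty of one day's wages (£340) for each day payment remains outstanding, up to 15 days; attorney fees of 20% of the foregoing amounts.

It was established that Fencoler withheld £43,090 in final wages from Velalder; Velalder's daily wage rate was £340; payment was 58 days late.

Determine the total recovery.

Doubled: 2 × £43,090 = £86,180
Penalty days: min(58, 15) = 15
Waiting-time penalty: 15 × £340 = £5,100
Subtotal: £43,090 + £86,180 + £5,100 = £134,370
Attorney fees: 20% of £134,370 = £26,874
Total award: £134,370 + £26,874 = £161,244

£161,244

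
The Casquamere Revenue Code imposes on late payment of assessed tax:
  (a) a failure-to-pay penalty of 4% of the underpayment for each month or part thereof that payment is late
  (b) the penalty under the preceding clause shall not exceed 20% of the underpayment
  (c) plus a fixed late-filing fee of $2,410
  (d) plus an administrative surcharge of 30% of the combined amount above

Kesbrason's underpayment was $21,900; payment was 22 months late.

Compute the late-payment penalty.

$8,827

Accrued rate: 4% × 22 = 88%, capped at 20% → 20%
Failure-to-pay penalty: 20% of $21,900 = $4,380
Penalty before surcharge: $4,380 + $2,410 = $6,790
Administrative surcharge: 30% of $6,790 = $2,037
Total penalty: $6,790 + $2,037 = $8,827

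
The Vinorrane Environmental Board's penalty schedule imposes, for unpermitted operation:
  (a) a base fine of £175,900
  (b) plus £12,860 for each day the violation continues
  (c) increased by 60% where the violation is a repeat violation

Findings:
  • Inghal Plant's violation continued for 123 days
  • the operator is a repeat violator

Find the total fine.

Per-day component: 123 × £12,860 = £1,581,780
Base plus per-day: £175,900 + £1,581,780 = £1,757,680
Enhancement: 60% of £1,757,680 = £1,054,608
Enhanced fine: £1,757,680 + £1,054,608 = £2,812,288

£2,812,288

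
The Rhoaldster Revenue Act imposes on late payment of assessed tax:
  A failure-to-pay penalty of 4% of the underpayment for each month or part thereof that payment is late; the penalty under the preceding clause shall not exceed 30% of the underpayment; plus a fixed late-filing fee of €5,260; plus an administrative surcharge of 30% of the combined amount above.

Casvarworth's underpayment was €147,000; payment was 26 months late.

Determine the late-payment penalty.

Accrued rate: 4% × 26 = 104%, capped at 30% → 30%
Failure-to-pay penalty: 30% of €147,000 = €44,100
Penalty before surcharge: €44,100 + €5,260 = €49,360
Administrative surcharge: 30% of €49,360 = €14,808
Total penalty: €49,360 + €14,808 = €64,168

€64,168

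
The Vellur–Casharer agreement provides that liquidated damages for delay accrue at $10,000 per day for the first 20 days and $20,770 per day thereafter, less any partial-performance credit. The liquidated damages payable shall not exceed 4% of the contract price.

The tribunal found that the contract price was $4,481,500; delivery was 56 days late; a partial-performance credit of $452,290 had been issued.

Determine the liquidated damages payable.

$179,260

First 20 days: 20 × $10,000 = $200,000
Remaining days: (56 − 20) × $20,770 = $747,720
Accrued per-day damages: $200,000 + $747,720 = $947,720
Less partial-performance credit: $947,720 − $452,290 = $495,430
Cap: 4% of $4,481,500 = $179,260
Cap at $179,260: $495,430 exceeds the cap → $179,260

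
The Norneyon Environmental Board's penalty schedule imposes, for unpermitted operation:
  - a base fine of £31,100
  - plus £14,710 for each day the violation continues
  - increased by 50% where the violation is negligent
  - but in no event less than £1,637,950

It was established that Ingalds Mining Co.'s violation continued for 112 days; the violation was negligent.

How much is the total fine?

£2,517,930

Per-day component: 112 × £14,710 = £1,647,520
Base plus per-day: £31,100 + £1,647,520 = £1,678,620
Enhancement: 50% of £1,678,620 = £839,310
Enhanced fine: £1,678,620 + £839,310 = £2,517,930
Minimum £1,637,950: £2,517,930 meets the minimum, no increase.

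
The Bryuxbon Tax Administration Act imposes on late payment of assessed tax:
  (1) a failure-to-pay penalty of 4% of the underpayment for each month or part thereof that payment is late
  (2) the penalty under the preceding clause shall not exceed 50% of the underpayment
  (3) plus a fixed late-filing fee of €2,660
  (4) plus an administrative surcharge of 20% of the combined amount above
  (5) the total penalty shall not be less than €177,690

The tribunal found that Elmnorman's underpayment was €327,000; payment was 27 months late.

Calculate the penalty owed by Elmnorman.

Accrued rate: 4% × 27 = 108%, capped at 50% → 50%
Failure-to-pay penalty: 50% of €327,000 = €163,500
Penalty before surcharge: €163,500 + €2,660 = €166,160
Administrative surcharge: 20% of €166,160 = €33,232
Total penalty: €166,160 + €33,232 = €199,392
Minimum €177,690: €199,392 meets the minimum, no increase.

Penalty: €199,392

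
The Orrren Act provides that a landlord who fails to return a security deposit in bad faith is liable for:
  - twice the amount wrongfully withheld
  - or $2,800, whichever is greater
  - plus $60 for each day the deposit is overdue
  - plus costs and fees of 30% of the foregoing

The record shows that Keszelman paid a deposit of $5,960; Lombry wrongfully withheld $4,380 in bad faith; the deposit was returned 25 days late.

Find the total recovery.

Doubled: 2 × $4,380 = $8,760
Minimum $2,800: $8,760 meets the minimum, no increase.
Late-return penalty: 25 × $60 = $1,500
Damages plus late penalty: $8,760 + $1,500 = $10,260
Costs and fees: 30% of $10,260 = $3,078
Total recovery: $10,260 + $3,078 = $13,338

$13,338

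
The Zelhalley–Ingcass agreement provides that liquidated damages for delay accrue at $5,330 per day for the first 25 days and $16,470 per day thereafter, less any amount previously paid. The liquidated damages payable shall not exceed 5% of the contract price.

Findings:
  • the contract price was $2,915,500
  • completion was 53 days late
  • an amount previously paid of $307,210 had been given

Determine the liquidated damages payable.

First 25 days: 25 × $5,330 = $133,250
Remaining days: (53 − 25) × $16,470 = $461,160
Accrued per-day damages: $133,250 + $461,160 = $594,410
Less amount previously paid: $594,410 − $307,210 = $287,200
Cap: 5% of $2,915,500 = $145,775
Cap at $145,775: $287,200 exceeds the cap → $145,775

$145,775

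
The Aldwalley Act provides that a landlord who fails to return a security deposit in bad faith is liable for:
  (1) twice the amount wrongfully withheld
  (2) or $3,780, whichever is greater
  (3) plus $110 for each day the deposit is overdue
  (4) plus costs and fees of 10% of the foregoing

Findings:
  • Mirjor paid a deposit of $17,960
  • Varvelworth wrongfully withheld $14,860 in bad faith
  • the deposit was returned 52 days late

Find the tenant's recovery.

Doubled: 2 × $14,860 = $29,720
Minimum $3,780: $29,720 meets the minimum, no increase.
Late-return penalty: 52 × $110 = $5,720
Damages plus late penalty: $29,720 + $5,720 = $35,440
Costs and fees: 10% of $35,440 = $3,544
Total recovery: $35,440 + $3,544 = $38,984

$38,984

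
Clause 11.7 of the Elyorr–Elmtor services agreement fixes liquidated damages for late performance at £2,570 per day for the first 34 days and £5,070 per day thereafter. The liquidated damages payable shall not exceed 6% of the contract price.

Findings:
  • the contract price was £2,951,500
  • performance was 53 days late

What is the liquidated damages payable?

£177,090

First 34 days: 34 × £2,570 = £87,380
Remaining days: (53 − 34) × £5,070 = £96,330
Accrued per-day damages: £87,380 + £96,330 = £183,710
Cap: 6% of £2,951,500 = £177,090
Cap at £177,090: £183,710 exceeds the cap → £177,090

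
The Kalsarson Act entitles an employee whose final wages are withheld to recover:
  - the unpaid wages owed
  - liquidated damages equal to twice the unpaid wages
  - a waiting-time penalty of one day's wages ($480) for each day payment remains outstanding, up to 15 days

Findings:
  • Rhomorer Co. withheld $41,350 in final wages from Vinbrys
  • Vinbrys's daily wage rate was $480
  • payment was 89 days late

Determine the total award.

$131,250

Doubled: 2 × $41,350 = $82,700
Penalty days: min(89, 15) = 15
Waiting-time penalty: 15 × $480 = $7,200
Total award: $41,350 + $82,700 + $7,200 = $131,250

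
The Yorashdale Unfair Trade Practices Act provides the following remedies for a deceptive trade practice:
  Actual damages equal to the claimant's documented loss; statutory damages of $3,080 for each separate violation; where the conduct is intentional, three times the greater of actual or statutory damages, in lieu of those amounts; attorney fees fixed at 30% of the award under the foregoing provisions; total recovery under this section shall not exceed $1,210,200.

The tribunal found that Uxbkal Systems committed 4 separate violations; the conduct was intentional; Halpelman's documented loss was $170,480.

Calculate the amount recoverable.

$664,872

Statutory damages: 4 × $3,080 = $12,320
Greater of actual damages ($170,480) or statutory damages ($12,320): $170,480
Trebled: 3 × $170,480 = $511,440
Attorney fees: 30% of $511,440 = $153,432
Total before cap: $511,440 + $153,432 = $664,872
Cap at $1,210,200: $664,872 is within the cap, no reduction.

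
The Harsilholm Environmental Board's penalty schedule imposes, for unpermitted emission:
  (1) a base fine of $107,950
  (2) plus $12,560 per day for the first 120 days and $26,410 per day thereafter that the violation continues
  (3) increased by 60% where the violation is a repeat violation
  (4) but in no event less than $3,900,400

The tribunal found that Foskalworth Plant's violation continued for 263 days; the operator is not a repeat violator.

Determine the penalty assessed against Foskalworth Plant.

First 120 days: 120 × $12,560 = $1,507,200
Remaining days: (263 − 120) × $26,410 = $3,776,630
Per-day component: $1,507,200 + $3,776,630 = $5,283,830
Base plus per-day: $107,950 + $5,283,830 = $5,391,780
The operator is not a repeat violator: no 60% increase.
Minimum $3,900,400: $5,391,780 meets the minimum, no increase.

$5,391,780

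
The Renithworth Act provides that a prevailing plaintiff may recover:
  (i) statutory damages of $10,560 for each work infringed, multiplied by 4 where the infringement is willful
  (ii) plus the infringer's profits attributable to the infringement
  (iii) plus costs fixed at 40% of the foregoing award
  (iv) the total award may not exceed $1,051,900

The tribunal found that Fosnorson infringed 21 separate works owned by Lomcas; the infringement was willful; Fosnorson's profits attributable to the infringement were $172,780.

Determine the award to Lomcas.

Statutory damages: 21 × $10,560 = $221,760
Multiplied by 4: 4 × $221,760 = $887,040
Combined award: $887,040 + $172,780 = $1,059,820
Costs: 40% of $1,059,820 = $423,928
Award plus costs: $1,059,820 + $423,928 = $1,483,748
Cap at $1,051,900: $1,483,748 exceeds the cap → $1,051,900

$1,051,900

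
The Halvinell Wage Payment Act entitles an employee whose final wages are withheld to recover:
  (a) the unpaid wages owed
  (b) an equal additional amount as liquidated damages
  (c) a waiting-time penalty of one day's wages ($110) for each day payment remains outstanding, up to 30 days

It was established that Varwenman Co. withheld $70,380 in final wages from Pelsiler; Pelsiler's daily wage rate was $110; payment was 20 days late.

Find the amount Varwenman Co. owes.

Liquidated damages (equal amount): $70,380
Penalty days: min(20, 30) = 20
Waiting-time penalty: 20 × $110 = $2,200
Total award: $70,380 + $70,380 + $2,200 = $142,960

$142,960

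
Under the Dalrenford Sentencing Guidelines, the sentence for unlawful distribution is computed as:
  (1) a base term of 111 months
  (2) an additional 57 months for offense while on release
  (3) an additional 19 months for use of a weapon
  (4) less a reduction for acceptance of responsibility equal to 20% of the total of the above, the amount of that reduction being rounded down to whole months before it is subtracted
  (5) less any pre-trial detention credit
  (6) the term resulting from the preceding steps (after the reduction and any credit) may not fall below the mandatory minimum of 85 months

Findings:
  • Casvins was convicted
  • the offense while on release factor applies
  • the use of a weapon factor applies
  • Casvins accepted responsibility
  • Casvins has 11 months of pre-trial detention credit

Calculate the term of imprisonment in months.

139 months

Offense while on release enhancement: +57 months
Use of a weapon enhancement: +19 months
Adjusted term: 111 months + 57 months + 19 months = 187 months
Acceptance of responsibility reduction: 20% of 187 months = 37 months (rounded down)
After reduction: 187 − 37 = 150 months
Less pre-trial detention credit: 150 months − 11 months = 139 months
Minimum 85 months: 139 months meets the minimum, no increase.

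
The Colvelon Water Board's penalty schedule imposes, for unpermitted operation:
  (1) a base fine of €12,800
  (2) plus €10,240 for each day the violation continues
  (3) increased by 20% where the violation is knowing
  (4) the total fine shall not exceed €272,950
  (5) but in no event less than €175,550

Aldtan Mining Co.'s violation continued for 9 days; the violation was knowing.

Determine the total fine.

€175,550

Per-day component: 9 × €10,240 = €92,160
Base plus per-day: €12,800 + €92,160 = €104,960
Enhancement: 20% of €104,960 = €20,992
Enhanced fine: €104,960 + €20,992 = €125,952
Cap at €272,950: €125,952 is within the cap, no reduction.
Minimum €175,550: €125,952 is below the minimum → €175,550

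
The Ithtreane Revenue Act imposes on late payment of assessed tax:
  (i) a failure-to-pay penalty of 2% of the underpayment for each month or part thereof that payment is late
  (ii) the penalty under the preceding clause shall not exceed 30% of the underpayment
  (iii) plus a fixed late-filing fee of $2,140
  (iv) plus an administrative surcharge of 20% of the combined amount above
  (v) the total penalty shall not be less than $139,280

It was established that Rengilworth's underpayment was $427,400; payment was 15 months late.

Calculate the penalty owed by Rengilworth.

Accrued rate: 2% × 15 = 30%, capped at 30% → 30%
Failure-to-pay penalty: 30% of $427,400 = $128,220
Penalty before surcharge: $128,220 + $2,140 = $130,360
Administrative surcharge: 20% of $130,360 = $26,072
Total penalty: $130,360 + $26,072 = $156,432
Minimum $139,280: $156,432 meets the minimum, no increase.

$156,432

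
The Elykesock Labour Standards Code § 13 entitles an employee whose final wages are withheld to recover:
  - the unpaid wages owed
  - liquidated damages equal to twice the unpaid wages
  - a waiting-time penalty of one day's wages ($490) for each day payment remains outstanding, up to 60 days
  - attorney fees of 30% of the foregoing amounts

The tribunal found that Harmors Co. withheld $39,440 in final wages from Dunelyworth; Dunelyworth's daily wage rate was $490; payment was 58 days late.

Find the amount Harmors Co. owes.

Doubled: 2 × $39,440 = $78,880
Penalty days: min(58, 60) = 58
Waiting-time penalty: 58 × $490 = $28,420
Subtotal: $39,440 + $78,880 + $28,420 = $146,740
Attorney fees: 30% of $146,740 = $44,022
Total award: $146,740 + $44,022 = $190,762

$190,762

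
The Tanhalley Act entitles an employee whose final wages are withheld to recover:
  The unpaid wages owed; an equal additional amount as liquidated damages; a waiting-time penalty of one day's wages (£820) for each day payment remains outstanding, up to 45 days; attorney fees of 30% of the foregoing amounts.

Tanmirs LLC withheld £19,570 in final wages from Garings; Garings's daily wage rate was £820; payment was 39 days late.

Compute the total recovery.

Total award: £92,456

Liquidated damages (equal amount): £19,570
Penalty days: min(39, 45) = 39
Waiting-time penalty: 39 × £820 = £31,980
Subtotal: £19,570 + £19,570 + £31,980 = £71,120
Attorney fees: 30% of £71,120 = £21,336
Total award: £71,120 + £21,336 = £92,456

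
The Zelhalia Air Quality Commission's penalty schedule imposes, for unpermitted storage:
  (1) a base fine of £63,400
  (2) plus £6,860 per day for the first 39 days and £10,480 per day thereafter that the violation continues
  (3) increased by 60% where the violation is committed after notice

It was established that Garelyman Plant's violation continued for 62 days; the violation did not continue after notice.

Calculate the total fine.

Civil penalty: £571,980

First 39 days: 39 × £6,860 = £267,540
Remaining days: (62 − 39) × £10,480 = £241,040
Per-day component: £267,540 + £241,040 = £508,580
Base plus per-day: £63,400 + £508,580 = £571,980
The violation did not continue after notice: no 60% increase.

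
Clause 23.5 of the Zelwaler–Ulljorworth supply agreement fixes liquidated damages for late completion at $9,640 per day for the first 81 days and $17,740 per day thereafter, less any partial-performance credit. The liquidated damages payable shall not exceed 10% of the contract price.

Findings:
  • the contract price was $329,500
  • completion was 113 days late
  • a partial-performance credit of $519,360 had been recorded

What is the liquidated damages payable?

$32,950

First 81 days: 81 × $9,640 = $780,840
Remaining days: (113 − 81) × $17,740 = $567,680
Accrued per-day damages: $780,840 + $567,680 = $1,348,520
Less partial-performance credit: $1,348,520 − $519,360 = $829,160
Cap: 10% of $329,500 = $32,950
Cap at $32,950: $829,160 exceeds the cap → $32,950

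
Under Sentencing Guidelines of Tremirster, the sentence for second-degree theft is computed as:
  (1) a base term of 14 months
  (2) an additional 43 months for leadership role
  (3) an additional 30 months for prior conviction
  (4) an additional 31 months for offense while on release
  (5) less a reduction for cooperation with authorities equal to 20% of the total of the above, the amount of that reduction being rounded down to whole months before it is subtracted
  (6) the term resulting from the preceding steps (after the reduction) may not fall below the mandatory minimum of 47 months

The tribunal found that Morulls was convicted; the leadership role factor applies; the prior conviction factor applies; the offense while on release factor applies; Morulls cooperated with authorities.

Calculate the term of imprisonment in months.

Leadership role enhancement: +43 months
Prior conviction enhancement: +30 months
Offense while on release enhancement: +31 months
Adjusted term: 14 months + 43 months + 30 months + 31 months = 118 months
Cooperation with authorities reduction: 20% of 118 months = 23 months (rounded down)
After reduction: 118 − 23 = 95 months
Minimum 47 months: 95 months meets the minimum, no increase.

95 months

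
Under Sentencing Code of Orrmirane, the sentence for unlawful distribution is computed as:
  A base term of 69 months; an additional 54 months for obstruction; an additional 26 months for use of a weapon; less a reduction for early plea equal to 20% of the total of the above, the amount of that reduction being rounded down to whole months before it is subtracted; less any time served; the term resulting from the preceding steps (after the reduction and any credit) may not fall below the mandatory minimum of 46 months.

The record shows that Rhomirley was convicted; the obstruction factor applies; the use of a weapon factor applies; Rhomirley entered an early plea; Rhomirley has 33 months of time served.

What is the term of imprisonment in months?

87 months

Obstruction enhancement: +54 months
Use of a weapon enhancement: +26 months
Adjusted term: 69 months + 54 months + 26 months = 149 months
Early plea reduction: 20% of 149 months = 29 months (rounded down)
After reduction: 149 − 29 = 120 months
Less time served: 120 months − 33 months = 87 months
Minimum 46 months: 87 months meets the minimum, no increase.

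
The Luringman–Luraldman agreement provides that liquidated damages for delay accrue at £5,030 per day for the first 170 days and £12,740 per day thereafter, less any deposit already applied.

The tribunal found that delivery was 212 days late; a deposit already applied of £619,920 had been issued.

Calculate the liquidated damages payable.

First 170 days: 170 × £5,030 = £855,100
Remaining days: (212 − 170) × £12,740 = £535,080
Accrued per-day damages: £855,100 + £535,080 = £1,390,180
Less deposit already applied: £1,390,180 − £619,920 = £770,260

Liquidated damages: £770,260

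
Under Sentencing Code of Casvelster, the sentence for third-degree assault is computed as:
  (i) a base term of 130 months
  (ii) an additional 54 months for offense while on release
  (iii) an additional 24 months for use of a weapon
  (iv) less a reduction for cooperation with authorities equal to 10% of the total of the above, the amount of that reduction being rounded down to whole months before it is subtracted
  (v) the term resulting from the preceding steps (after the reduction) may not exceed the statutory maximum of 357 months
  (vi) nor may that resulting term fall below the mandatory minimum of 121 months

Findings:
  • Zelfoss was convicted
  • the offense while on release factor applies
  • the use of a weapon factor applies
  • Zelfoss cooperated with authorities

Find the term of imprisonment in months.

Offense while on release enhancement: +54 months
Use of a weapon enhancement: +24 months
Adjusted term: 130 months + 54 months + 24 months = 208 months
Cooperation with authorities reduction: 10% of 208 months = 20 months (rounded down)
After reduction: 208 − 20 = 188 months
Cap at 357 months: 188 months is within the cap, no reduction.
Minimum 121 months: 188 months meets the minimum, no increase.

188 months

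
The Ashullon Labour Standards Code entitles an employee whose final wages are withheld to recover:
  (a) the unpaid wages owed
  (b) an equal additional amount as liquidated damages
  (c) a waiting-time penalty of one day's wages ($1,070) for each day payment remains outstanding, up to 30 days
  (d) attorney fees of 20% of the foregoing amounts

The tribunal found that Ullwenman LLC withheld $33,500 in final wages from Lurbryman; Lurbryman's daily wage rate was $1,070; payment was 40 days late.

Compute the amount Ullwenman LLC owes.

$118,920

Liquidated damages (equal amount): $33,500
Penalty days: min(40, 30) = 30
Waiting-time penalty: 30 × $1,070 = $32,100
Subtotal: $33,500 + $33,500 + $32,100 = $99,100
Attorney fees: 20% of $99,100 = $19,820
Total award: $99,100 + $19,820 = $118,920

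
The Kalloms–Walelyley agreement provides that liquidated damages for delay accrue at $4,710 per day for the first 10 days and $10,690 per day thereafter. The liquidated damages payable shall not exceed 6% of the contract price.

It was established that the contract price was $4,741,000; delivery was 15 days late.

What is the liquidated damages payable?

First 10 days: 10 × $4,710 = $47,100
Remaining days: (15 − 10) × $10,690 = $53,450
Accrued per-day damages: $47,100 + $53,450 = $100,550
Cap: 6% of $4,741,000 = $284,460
Cap at $284,460: $100,550 is within the cap, no reduction.

$100,550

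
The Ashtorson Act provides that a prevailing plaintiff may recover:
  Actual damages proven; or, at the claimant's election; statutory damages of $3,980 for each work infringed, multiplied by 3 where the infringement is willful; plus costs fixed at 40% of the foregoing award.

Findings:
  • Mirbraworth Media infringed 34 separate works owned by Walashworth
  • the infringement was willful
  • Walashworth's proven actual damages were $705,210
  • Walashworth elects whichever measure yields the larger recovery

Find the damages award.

Award: $987,294

Statutory damages: 34 × $3,980 = $135,320
Trebled: 3 × $135,320 = $405,960
Greater of actual damages ($705,210) or enhanced statutory damages ($405,960): $705,210
Costs: 40% of $705,210 = $282,084
Award plus costs: $705,210 + $282,084 = $987,294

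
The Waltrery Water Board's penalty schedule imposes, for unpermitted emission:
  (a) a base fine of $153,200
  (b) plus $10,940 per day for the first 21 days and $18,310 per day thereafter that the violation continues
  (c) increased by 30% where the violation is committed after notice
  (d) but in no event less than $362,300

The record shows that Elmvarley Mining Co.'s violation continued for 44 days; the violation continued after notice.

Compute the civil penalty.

First 21 days: 21 × $10,940 = $229,740
Remaining days: (44 − 21) × $18,310 = $421,130
Per-day component: $229,740 + $421,130 = $650,870
Base plus per-day: $153,200 + $650,870 = $804,070
Enhancement: 30% of $804,070 = $241,221
Enhanced fine: $804,070 + $241,221 = $1,045,291
Minimum $362,300: $1,045,291 meets the minimum, no increase.

$1,045,291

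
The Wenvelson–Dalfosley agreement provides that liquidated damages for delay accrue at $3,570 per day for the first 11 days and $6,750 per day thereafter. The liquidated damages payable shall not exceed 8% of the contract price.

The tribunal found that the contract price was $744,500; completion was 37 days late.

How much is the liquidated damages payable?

First 11 days: 11 × $3,570 = $39,270
Remaining days: (37 − 11) × $6,750 = $175,500
Accrued per-day damages: $39,270 + $175,500 = $214,770
Cap: 8% of $744,500 = $59,560
Cap at $59,560: $214,770 exceeds the cap → $59,560

$59,560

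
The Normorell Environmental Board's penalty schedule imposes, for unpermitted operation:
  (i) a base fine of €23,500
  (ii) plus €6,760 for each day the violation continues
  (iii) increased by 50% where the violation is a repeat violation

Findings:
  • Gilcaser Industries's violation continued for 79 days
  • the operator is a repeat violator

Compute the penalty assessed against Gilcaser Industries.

€836,310

Per-day component: 79 × €6,760 = €534,040
Base plus per-day: €23,500 + €534,040 = €557,540
Enhancement: 50% of €557,540 = €278,770
Enhanced fine: €557,540 + €278,770 = €836,310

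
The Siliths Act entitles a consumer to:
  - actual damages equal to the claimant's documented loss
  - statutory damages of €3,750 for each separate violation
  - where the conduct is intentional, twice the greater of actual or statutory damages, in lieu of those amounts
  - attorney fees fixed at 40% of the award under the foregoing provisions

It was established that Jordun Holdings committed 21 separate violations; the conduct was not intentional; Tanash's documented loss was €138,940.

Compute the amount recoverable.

€304,766

Statutory damages: 21 × €3,750 = €78,750
Conduct not intentional: the in-lieu enhancement does not apply.
Actual plus statutory damages: €138,940 + €78,750 = €217,690
Attorney fees: 40% of €217,690 = €87,076
Total recovery: €217,690 + €87,076 = €304,766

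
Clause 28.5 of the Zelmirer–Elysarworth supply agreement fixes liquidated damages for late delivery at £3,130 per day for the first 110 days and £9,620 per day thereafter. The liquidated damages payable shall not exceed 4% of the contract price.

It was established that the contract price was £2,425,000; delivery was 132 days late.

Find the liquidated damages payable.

First 110 days: 110 × £3,130 = £344,300
Remaining days: (132 − 110) × £9,620 = £211,640
Accrued per-day damages: £344,300 + £211,640 = £555,940
Cap: 4% of £2,425,000 = £97,000
Cap at £97,000: £555,940 exceeds the cap → £97,000

Liquidated damages: £97,000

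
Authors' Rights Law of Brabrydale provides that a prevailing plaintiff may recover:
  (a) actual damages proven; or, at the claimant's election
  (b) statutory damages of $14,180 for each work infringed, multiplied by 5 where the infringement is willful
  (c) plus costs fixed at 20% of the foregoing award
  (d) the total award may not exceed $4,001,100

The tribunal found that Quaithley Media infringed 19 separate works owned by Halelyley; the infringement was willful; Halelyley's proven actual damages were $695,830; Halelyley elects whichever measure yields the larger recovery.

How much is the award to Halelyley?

Statutory damages: 19 × $14,180 = $269,420
Multiplied by 5: 5 × $269,420 = $1,347,100
Greater of actual damages ($695,830) or enhanced statutory damages ($1,347,100): $1,347,100
Costs: 20% of $1,347,100 = $269,420
Award plus costs: $1,347,100 + $269,420 = $1,616,520
Cap at $4,001,100: $1,616,520 is within the cap, no reduction.

$1,616,520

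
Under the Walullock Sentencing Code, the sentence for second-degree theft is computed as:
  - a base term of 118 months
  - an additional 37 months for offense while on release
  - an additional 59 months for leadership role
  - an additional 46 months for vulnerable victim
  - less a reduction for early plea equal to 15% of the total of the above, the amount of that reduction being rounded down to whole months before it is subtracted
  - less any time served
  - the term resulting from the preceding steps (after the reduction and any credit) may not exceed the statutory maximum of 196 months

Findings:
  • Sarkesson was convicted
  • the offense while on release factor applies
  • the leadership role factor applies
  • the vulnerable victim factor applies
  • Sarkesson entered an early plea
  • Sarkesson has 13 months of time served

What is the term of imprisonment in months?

196 months

Offense while on release enhancement: +37 months
Leadership role enhancement: +59 months
Vulnerable victim enhancement: +46 months
Adjusted term: 118 months + 37 months + 59 months + 46 months = 260 months
Early plea reduction: 15% of 260 months = 39 months (rounded down)
After reduction: 260 − 39 = 221 months
Less time served: 221 months − 13 months = 208 months
Cap at 196 months: 208 months exceeds the cap → 196 months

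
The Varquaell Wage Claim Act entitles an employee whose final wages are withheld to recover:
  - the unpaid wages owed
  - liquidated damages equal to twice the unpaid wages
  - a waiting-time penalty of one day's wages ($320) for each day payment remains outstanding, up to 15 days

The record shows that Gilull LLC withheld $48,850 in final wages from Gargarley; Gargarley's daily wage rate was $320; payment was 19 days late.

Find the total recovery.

Doubled: 2 × $48,850 = $97,700
Penalty days: min(19, 15) = 15
Waiting-time penalty: 15 × $320 = $4,800
Total award: $48,850 + $97,700 + $4,800 = $151,350

$151,350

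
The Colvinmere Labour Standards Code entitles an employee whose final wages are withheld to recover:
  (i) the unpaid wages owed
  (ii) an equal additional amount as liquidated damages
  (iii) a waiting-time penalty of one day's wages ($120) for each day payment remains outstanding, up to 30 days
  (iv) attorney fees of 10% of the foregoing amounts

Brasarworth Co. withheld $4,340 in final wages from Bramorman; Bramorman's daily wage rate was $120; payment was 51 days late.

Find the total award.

$13,508

Liquidated damages (equal amount): $4,340
Penalty days: min(51, 30) = 30
Waiting-time penalty: 30 × $120 = $3,600
Subtotal: $4,340 + $4,340 + $3,600 = $12,280
Attorney fees: 10% of $12,280 = $1,228
Total award: $12,280 + $1,228 = $13,508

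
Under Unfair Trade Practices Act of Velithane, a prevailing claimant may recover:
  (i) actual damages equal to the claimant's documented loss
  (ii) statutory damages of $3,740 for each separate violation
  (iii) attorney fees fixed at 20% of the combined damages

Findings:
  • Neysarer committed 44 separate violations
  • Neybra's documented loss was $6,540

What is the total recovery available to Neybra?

Statutory damages: 44 × $3,740 = $164,560
Combined damages: $6,540 + $164,560 = $171,100
Attorney fees: 20% of $171,100 = $34,220
Total recovery: $171,100 + $34,220 = $205,320

$205,320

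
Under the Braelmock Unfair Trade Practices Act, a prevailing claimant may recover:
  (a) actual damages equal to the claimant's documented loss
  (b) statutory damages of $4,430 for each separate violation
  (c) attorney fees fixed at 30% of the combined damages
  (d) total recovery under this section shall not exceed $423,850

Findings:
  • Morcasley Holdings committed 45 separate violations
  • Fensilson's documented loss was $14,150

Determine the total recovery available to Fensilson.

$277,550

Statutory damages: 45 × $4,430 = $199,350
Combined damages: $14,150 + $199,350 = $213,500
Attorney fees: 30% of $213,500 = $64,050
Total before cap: $213,500 + $64,050 = $277,550
Cap at $423,850: $277,550 is within the cap, no reduction.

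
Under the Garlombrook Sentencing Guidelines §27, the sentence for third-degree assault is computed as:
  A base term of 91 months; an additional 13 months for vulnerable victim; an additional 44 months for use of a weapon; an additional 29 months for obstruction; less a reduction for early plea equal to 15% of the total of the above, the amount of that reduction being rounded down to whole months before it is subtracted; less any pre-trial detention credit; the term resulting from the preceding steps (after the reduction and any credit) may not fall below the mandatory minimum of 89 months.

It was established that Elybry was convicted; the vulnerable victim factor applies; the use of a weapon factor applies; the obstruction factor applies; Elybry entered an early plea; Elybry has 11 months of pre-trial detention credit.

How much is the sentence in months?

Vulnerable victim enhancement: +13 months
Use of a weapon enhancement: +44 months
Obstruction enhancement: +29 months
Adjusted term: 91 months + 13 months + 44 months + 29 months = 177 months
Early plea reduction: 15% of 177 months = 26 months (rounded down)
After reduction: 177 − 26 = 151 months
Less pre-trial detention credit: 151 months − 11 months = 140 months
Minimum 89 months: 140 months meets the minimum, no increase.

140 months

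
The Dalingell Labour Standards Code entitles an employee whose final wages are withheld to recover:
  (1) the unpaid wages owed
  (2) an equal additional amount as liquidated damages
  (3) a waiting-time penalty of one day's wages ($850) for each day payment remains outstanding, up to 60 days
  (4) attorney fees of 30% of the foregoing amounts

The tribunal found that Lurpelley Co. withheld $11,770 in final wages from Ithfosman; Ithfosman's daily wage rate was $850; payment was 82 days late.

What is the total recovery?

Total award: $96,902

Liquidated damages (equal amount): $11,770
Penalty days: min(82, 60) = 60
Waiting-time penalty: 60 × $850 = $51,000
Subtotal: $11,770 + $11,770 + $51,000 = $74,540
Attorney fees: 30% of $74,540 = $22,362
Total award: $74,540 + $22,362 = $96,902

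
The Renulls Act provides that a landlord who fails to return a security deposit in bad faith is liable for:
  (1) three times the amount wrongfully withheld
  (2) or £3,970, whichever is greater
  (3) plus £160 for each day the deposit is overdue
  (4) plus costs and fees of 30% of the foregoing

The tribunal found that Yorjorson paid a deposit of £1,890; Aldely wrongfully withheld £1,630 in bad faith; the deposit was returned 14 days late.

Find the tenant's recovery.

Trebled: 3 × £1,630 = £4,890
Minimum £3,970: £4,890 meets the minimum, no increase.
Late-return penalty: 14 × £160 = £2,240
Damages plus late penalty: £4,890 + £2,240 = £7,130
Costs and fees: 30% of £7,130 = £2,139
Total recovery: £7,130 + £2,139 = £9,269

£9,269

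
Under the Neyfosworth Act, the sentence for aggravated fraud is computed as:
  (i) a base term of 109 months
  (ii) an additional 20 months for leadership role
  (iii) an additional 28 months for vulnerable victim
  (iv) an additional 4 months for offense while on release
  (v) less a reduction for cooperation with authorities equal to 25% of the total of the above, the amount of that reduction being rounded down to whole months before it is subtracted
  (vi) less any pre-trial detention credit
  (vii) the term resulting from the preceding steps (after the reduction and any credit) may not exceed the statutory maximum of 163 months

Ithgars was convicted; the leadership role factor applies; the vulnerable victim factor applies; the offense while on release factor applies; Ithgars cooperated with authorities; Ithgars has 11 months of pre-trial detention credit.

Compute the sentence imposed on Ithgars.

Sentence: 110 months

Leadership role enhancement: +20 months
Vulnerable victim enhancement: +28 months
Offense while on release enhancement: +4 months
Adjusted term: 109 months + 20 months + 28 months + 4 months = 161 months
Cooperation with authorities reduction: 25% of 161 months = 40 months (rounded down)
After reduction: 161 − 40 = 121 months
Less pre-trial detention credit: 121 months − 11 months = 110 months
Cap at 163 months: 110 months is within the cap, no reduction.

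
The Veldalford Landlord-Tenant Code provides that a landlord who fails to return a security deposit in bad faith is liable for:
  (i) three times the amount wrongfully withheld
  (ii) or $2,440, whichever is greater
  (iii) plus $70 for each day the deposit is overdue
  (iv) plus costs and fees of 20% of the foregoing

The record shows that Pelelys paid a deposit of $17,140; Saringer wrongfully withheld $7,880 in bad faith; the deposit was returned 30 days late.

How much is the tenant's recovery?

$30,888

Trebled: 3 × $7,880 = $23,640
Minimum $2,440: $23,640 meets the minimum, no increase.
Late-return penalty: 30 × $70 = $2,100
Damages plus late penalty: $23,640 + $2,100 = $25,740
Costs and fees: 20% of $25,740 = $5,148
Total recovery: $25,740 + $5,148 = $30,888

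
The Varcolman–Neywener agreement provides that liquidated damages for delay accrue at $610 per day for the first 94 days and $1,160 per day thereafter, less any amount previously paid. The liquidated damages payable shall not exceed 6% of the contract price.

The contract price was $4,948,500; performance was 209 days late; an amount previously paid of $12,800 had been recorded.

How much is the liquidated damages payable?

First 94 days: 94 × $610 = $57,340
Remaining days: (209 − 94) × $1,160 = $133,400
Accrued per-day damages: $57,340 + $133,400 = $190,740
Less amount previously paid: $190,740 − $12,800 = $177,940
Cap: 6% of $4,948,500 = $296,910
Cap at $296,910: $177,940 is within the cap, no reduction.

$177,940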